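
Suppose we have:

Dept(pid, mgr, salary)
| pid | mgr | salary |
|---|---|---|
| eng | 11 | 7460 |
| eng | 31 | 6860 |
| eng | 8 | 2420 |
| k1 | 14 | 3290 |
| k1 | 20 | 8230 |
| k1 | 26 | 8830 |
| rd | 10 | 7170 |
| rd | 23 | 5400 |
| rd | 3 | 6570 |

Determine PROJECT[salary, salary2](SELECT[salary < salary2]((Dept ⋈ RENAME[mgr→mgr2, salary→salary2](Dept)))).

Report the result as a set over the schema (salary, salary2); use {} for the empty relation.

ρ[mgr→mgr2, salary→salary2]: schema becomes (pid, mgr2, salary2); tuples unchanged.
Dept ⋈ RENAME[mgr→mgr2, salary→salary2](Dept) (natural join on pid): {(eng, 11, 7460, 11, 7460), (eng, 11, 7460, 31, 6860), (eng, 11, 7460, 8, 2420), (eng, 31, 6860, 11, 7460), (eng, 31, 6860, 31, 6860), (eng, 31, 6860, 8, 2420), (eng, 8, 2420, 11, 7460), (eng, 8, 2420, 31, 6860), (eng, 8, 2420, 8, 2420), (k1, 14, 3290, 14, 3290), (k1, 14, 3290, 20, 8230), (k1, 14, 3290, 26, 8830), (k1, 20, 8230, 14, 3290), (k1, 20, 8230, 20, 8230), (k1, 20, 8230, 26, 8830), (k1, 26, 8830, 14, 3290), (k1, 26, 8830, 20, 8230), (k1, 26, 8830, 26, 8830), (rd, 10, 7170, 10, 7170), (rd, 10, 7170, 23, 5400), (rd, 10, 7170, 3, 6570), (rd, 23, 5400, 10, 7170), (rd, 23, 5400, 23, 5400), (rd, 23, 5400, 3, 6570), (rd, 3, 6570, 10, 7170), (rd, 3, 6570, 23, 5400), (rd, 3, 6570, 3, 6570)}
Filtering on salary < salary2 leaves {(eng, 31, 6860, 11, 7460), (eng, 8, 2420, 11, 7460), (eng, 8, 2420, 31, 6860), (k1, 14, 3290, 20, 8230), (k1, 14, 3290, 26, 8830), (k1, 20, 8230, 26, 8830), (rd, 23, 5400, 10, 7170), (rd, 23, 5400, 3, 6570), (rd, 3, 6570, 10, 7170)}.
π[salary, salary2]: project onto (salary, salary2) → {(2420, 6860), (2420, 7460), (3290, 8230), (3290, 8830), (5400, 6570), (5400, 7170), (6570, 7170), (6860, 7460), (8230, 8830)}

{(2420, 6860), (2420, 7460), (3290, 8230), (3290, 8830), (5400, 6570), (5400, 7170), (6570, 7170), (6860, 7460), (8230, 8830)}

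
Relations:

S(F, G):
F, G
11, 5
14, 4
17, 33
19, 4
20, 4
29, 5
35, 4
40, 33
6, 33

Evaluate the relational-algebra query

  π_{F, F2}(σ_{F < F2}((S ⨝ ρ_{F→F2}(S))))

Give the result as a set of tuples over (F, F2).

ρ[F→F2]: schema becomes (F2, G); tuples unchanged.
S ⋈ ρ_{F→F2}(S) (natural join on G): {(11, 5, 11), (11, 5, 29), (14, 4, 14), (14, 4, 19), (14, 4, 20), (14, 4, 35), (17, 33, 17), (17, 33, 40), (17, 33, 6), (19, 4, 14), (19, 4, 19), (19, 4, 20), (19, 4, 35), (20, 4, 14), (20, 4, 19), (20, 4, 20), (20, 4, 35), (29, 5, 11), (29, 5, 29), (35, 4, 14), (35, 4, 19), (35, 4, 20), (35, 4, 35), (40, 33, 17), (40, 33, 40), (40, 33, 6), (6, 33, 17), (6, 33, 40), (6, 33, 6)}
σ[F < F2]: keep tuples satisfying F < F2 → {(11, 5, 29), (14, 4, 19), (14, 4, 20), (14, 4, 35), (17, 33, 40), (19, 4, 20), (19, 4, 35), (20, 4, 35), (6, 33, 17), (6, 33, 40)}
π[F, F2]: project onto (F, F2) → {(11, 29), (14, 19), (14, 20), (14, 35), (17, 40), (19, 20), (19, 35), (20, 35), (6, 17), (6, 40)}

{(11, 29), (14, 19), (14, 20), (14, 35), (17, 40), (19, 20), (19, 35), (20, 35), (6, 17), (6, 40)}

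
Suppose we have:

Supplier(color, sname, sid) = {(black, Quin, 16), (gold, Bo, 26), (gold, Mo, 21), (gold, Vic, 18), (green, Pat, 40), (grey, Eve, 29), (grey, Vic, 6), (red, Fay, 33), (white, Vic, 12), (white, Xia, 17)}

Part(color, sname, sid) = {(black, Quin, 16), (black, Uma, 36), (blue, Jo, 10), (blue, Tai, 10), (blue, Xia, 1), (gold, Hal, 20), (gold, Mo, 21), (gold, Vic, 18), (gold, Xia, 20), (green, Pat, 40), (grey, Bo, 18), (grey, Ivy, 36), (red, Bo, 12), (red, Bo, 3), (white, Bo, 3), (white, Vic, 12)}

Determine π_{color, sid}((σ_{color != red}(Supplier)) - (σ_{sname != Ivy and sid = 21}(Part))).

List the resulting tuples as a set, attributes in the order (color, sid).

Apply σ_{color != red}; surviving tuples: {(black, Quin, 16), (gold, Bo, 26), (gold, Mo, 21), (gold, Vic, 18), (green, Pat, 40), (grey, Eve, 29), (grey, Vic, 6), (white, Vic, 12), (white, Xia, 17)}
Apply σ_{sname != Ivy and sid = 21}; surviving tuples: {(gold, Mo, 21)}
Taking the difference: {(black, Quin, 16), (gold, Bo, 26), (gold, Vic, 18), (green, Pat, 40), (grey, Eve, 29), (grey, Vic, 6), (white, Vic, 12), (white, Xia, 17)}
Keep only column(s) color, sid: {(black, 16), (gold, 18), (gold, 26), (green, 40), (grey, 29), (grey, 6), (white, 12), (white, 17)}

{(black, 16), (gold, 18), (gold, 26), (green, 40), (grey, 29), (grey, 6), (white, 12), (white, 17)}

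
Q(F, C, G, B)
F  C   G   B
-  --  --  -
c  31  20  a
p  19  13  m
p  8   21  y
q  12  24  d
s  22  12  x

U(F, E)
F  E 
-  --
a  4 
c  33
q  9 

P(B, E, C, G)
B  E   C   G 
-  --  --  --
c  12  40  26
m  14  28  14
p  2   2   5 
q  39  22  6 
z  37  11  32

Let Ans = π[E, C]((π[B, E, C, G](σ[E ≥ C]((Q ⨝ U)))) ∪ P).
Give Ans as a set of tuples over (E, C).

Q ⋈ U (natural join on F): {(c, 31, 20, a, 33), (q, 12, 24, d, 9)}
Apply σ_{E ≥ C}; surviving tuples: {(c, 31, 20, a, 33)}
Keep only column(s) B, E, C, G: {(a, 33, 31, 20)}
Union: {(a, 33, 31, 20)} with {(c, 12, 40, 26), (m, 14, 28, 14), (p, 2, 2, 5), (q, 39, 22, 6), (z, 37, 11, 32)} → {(a, 33, 31, 20), (c, 12, 40, 26), (m, 14, 28, 14), (p, 2, 2, 5), (q, 39, 22, 6), (z, 37, 11, 32)}
Keep only column(s) E, C: {(12, 40), (14, 28), (2, 2), (33, 31), (37, 11), (39, 22)}

{(12, 40), (14, 28), (2, 2), (33, 31), (37, 11), (39, 22)}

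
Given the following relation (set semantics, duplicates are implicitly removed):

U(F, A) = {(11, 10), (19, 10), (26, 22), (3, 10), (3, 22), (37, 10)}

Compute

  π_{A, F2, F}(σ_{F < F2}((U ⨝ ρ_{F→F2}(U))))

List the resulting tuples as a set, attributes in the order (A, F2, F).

ρ[F→F2]: schema becomes (F2, A); tuples unchanged.
Natural join on A: {(11, 10, 11), (11, 10, 19), (11, 10, 3), (11, 10, 37), (19, 10, 11), (19, 10, 19), (19, 10, 3), (19, 10, 37), (26, 22, 26), (26, 22, 3), (3, 10, 11), (3, 10, 19), (3, 10, 3), (3, 10, 37), (3, 22, 26), (3, 22, 3), (37, 10, 11), (37, 10, 19), (37, 10, 3), (37, 10, 37)}
σ[F < F2]: keep tuples satisfying F < F2 → {(11, 10, 19), (11, 10, 37), (19, 10, 37), (3, 10, 11), (3, 10, 19), (3, 10, 37), (3, 22, 26)}
Projecting to A, F2, F: {(10, 11, 3), (10, 19, 11), (10, 19, 3), (10, 37, 11), (10, 37, 19), (10, 37, 3), (22, 26, 3)}

{(10, 11, 3), (10, 19, 11), (10, 19, 3), (10, 37, 11), (10, 37, 19), (10, 37, 3), (22, 26, 3)}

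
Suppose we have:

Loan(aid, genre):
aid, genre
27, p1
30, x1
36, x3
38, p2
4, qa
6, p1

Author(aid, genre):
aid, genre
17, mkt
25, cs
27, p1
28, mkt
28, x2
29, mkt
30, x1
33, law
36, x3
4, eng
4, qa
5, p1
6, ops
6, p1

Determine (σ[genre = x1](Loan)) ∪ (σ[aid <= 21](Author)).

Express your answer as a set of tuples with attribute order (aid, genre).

Selection genre = x1: {(30, x1)}
Selection aid <= 21: {(17, mkt), (4, eng), (4, qa), (5, p1), (6, ops), (6, p1)}
Set union of the two operands is {(17, mkt), (30, x1), (4, eng), (4, qa), (5, p1), (6, ops), (6, p1)}.

{(17, mkt), (30, x1), (4, eng), (4, qa), (5, p1), (6, ops), (6, p1)}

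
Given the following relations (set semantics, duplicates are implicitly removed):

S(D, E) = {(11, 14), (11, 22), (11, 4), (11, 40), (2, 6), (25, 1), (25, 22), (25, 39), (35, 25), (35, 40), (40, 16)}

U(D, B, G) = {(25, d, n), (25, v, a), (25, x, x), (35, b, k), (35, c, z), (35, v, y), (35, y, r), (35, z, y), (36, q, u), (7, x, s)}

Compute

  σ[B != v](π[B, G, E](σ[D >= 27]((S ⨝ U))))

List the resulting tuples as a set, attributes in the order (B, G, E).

Joining S and U on D yields {(25, 1, d, n), (25, 1, v, a), (25, 1, x, x), (25, 22, d, n), (25, 22, v, a), (25, 22, x, x), (25, 39, d, n), (25, 39, v, a), (25, 39, x, x), (35, 25, b, k), (35, 25, c, z), (35, 25, v, y), (35, 25, y, r), (35, 25, z, y), (35, 40, b, k), (35, 40, c, z), (35, 40, v, y), (35, 40, y, r), (35, 40, z, y)}.
σ[D >= 27]: keep tuples satisfying D >= 27 → {(35, 25, b, k), (35, 25, c, z), (35, 25, v, y), (35, 25, y, r), (35, 25, z, y), (35, 40, b, k), (35, 40, c, z), (35, 40, v, y), (35, 40, y, r), (35, 40, z, y)}
π[B, G, E]: project onto (B, G, E) → {(b, k, 25), (b, k, 40), (c, z, 25), (c, z, 40), (v, y, 25), (v, y, 40), (y, r, 25), (y, r, 40), (z, y, 25), (z, y, 40)}
σ[B != v]: keep tuples satisfying B != v → {(b, k, 25), (b, k, 40), (c, z, 25), (c, z, 40), (y, r, 25), (y, r, 40), (z, y, 25), (z, y, 40)}

{(b, k, 25), (b, k, 40), (c, z, 25), (c, z, 40), (y, r, 25), (y, r, 40), (z, y, 25), (z, y, 40)}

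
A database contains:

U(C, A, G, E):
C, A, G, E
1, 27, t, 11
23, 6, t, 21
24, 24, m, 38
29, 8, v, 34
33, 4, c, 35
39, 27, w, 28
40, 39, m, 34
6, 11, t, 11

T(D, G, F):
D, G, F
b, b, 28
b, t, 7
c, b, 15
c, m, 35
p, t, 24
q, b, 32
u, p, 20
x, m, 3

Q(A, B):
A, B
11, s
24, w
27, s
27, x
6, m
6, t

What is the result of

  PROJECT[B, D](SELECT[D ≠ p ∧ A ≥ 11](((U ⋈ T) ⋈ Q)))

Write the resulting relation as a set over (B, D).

Joining U and T on G yields {(1, 27, t, 11, b, 7), (1, 27, t, 11, p, 24), (23, 6, t, 21, b, 7), (23, 6, t, 21, p, 24), (24, 24, m, 38, c, 35), (24, 24, m, 38, x, 3), (40, 39, m, 34, c, 35), (40, 39, m, 34, x, 3), (6, 11, t, 11, b, 7), (6, 11, t, 11, p, 24)}.
Joining (U ⋈ T) and Q on A yields {(1, 27, t, 11, b, 7, s), (1, 27, t, 11, b, 7, x), (1, 27, t, 11, p, 24, s), (1, 27, t, 11, p, 24, x), (23, 6, t, 21, b, 7, m), (23, 6, t, 21, b, 7, t), (23, 6, t, 21, p, 24, m), (23, 6, t, 21, p, 24, t), (24, 24, m, 38, c, 35, w), (24, 24, m, 38, x, 3, w), (6, 11, t, 11, b, 7, s), (6, 11, t, 11, p, 24, s)}.
Selection D ≠ p ∧ A ≥ 11: {(1, 27, t, 11, b, 7, s), (1, 27, t, 11, b, 7, x), (24, 24, m, 38, c, 35, w), (24, 24, m, 38, x, 3, w), (6, 11, t, 11, b, 7, s)}
π_{B, D} gives {(s, b), (w, c), (w, x), (x, b)} (1 duplicate(s) eliminated).

{(s, b), (w, c), (w, x), (x, b)}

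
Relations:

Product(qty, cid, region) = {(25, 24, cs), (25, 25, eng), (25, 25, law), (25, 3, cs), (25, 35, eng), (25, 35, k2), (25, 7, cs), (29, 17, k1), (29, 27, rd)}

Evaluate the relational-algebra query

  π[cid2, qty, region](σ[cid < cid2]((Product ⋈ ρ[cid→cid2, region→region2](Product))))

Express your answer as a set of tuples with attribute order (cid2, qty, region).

ρ[cid→cid2, region→region2]: schema becomes (qty, cid2, region2); tuples unchanged.
Natural join on qty: {(25, 24, cs, 24, cs), (25, 24, cs, 25, eng), (25, 24, cs, 25, law), (25, 24, cs, 3, cs), (25, 24, cs, 35, eng), (25, 24, cs, 35, k2), (25, 24, cs, 7, cs), (25, 25, eng, 24, cs), (25, 25, eng, 25, eng), (25, 25, eng, 25, law), (25, 25, eng, 3, cs), (25, 25, eng, 35, eng), (25, 25, eng, 35, k2), (25, 25, eng, 7, cs), (25, 25, law, 24, cs), (25, 25, law, 25, eng), (25, 25, law, 25, law), (25, 25, law, 3, cs), (25, 25, law, 35, eng), (25, 25, law, 35, k2), (25, 25, law, 7, cs), (25, 3, cs, 24, cs), (25, 3, cs, 25, eng), (25, 3, cs, 25, law), (25, 3, cs, 3, cs), (25, 3, cs, 35, eng), (25, 3, cs, 35, k2), (25, 3, cs, 7, cs), (25, 35, eng, 24, cs), (25, 35, eng, 25, eng), (25, 35, eng, 25, law), (25, 35, eng, 3, cs), (25, 35, eng, 35, eng), (25, 35, eng, 35, k2), (25, 35, eng, 7, cs), (25, 35, k2, 24, cs), (25, 35, k2, 25, eng), (25, 35, k2, 25, law), (25, 35, k2, 3, cs), (25, 35, k2, 35, eng), (25, 35, k2, 35, k2), (25, 35, k2, 7, cs), (25, 7, cs, 24, cs), (25, 7, cs, 25, eng), (25, 7, cs, 25, law), (25, 7, cs, 3, cs), (25, 7, cs, 35, eng), (25, 7, cs, 35, k2), (25, 7, cs, 7, cs), (29, 17, k1, 17, k1), (29, 17, k1, 27, rd), (29, 27, rd, 17, k1), (29, 27, rd, 27, rd)}
Apply σ_{cid < cid2}; surviving tuples: {(25, 24, cs, 25, eng), (25, 24, cs, 25, law), (25, 24, cs, 35, eng), (25, 24, cs, 35, k2), (25, 25, eng, 35, eng), (25, 25, eng, 35, k2), (25, 25, law, 35, eng), (25, 25, law, 35, k2), (25, 3, cs, 24, cs), (25, 3, cs, 25, eng), (25, 3, cs, 25, law), (25, 3, cs, 35, eng), (25, 3, cs, 35, k2), (25, 3, cs, 7, cs), (25, 7, cs, 24, cs), (25, 7, cs, 25, eng), (25, 7, cs, 25, law), (25, 7, cs, 35, eng), (25, 7, cs, 35, k2), (29, 17, k1, 27, rd)}
π[cid2, qty, region]: project onto (cid2, qty, region) (13 duplicate(s) eliminated) → {(24, 25, cs), (25, 25, cs), (27, 29, k1), (35, 25, cs), (35, 25, eng), (35, 25, law), (7, 25, cs)}

{(24, 25, cs), (25, 25, cs), (27, 29, k1), (35, 25, cs), (35, 25, eng), (35, 25, law), (7, 25, cs)}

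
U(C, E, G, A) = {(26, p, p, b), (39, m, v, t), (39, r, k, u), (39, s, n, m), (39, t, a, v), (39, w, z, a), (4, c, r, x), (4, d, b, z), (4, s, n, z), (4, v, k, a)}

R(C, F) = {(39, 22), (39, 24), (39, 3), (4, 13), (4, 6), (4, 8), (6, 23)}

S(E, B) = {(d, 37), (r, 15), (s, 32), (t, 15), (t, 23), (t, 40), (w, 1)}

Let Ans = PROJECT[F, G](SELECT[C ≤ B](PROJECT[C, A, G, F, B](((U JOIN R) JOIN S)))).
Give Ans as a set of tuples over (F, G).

{(13, b), (13, n), (22, a), (24, a), (3, a), (6, b), (6, n), (8, b), (8, n)}

Joining U and R on C yields {(39, m, v, t, 22), (39, m, v, t, 24), (39, m, v, t, 3), (39, r, k, u, 22), (39, r, k, u, 24), (39, r, k, u, 3), (39, s, n, m, 22), (39, s, n, m, 24), (39, s, n, m, 3), (39, t, a, v, 22), (39, t, a, v, 24), (39, t, a, v, 3), (39, w, z, a, 22), (39, w, z, a, 24), (39, w, z, a, 3), (4, c, r, x, 13), (4, c, r, x, 6), (4, c, r, x, 8), (4, d, b, z, 13), (4, d, b, z, 6), (4, d, b, z, 8), (4, s, n, z, 13), (4, s, n, z, 6), (4, s, n, z, 8), (4, v, k, a, 13), (4, v, k, a, 6), (4, v, k, a, 8)}.
Joining (U JOIN R) and S on E yields {(39, r, k, u, 22, 15), (39, r, k, u, 24, 15), (39, r, k, u, 3, 15), (39, s, n, m, 22, 32), (39, s, n, m, 24, 32), (39, s, n, m, 3, 32), (39, t, a, v, 22, 15), (39, t, a, v, 22, 23), (39, t, a, v, 22, 40), (39, t, a, v, 24, 15), (39, t, a, v, 24, 23), (39, t, a, v, 24, 40), (39, t, a, v, 3, 15), (39, t, a, v, 3, 23), (39, t, a, v, 3, 40), (39, w, z, a, 22, 1), (39, w, z, a, 24, 1), (39, w, z, a, 3, 1), (4, d, b, z, 13, 37), (4, d, b, z, 6, 37), (4, d, b, z, 8, 37), (4, s, n, z, 13, 32), (4, s, n, z, 6, 32), (4, s, n, z, 8, 32)}.
π[C, A, G, F, B]: project onto (C, A, G, F, B) → {(39, a, z, 22, 1), (39, a, z, 24, 1), (39, a, z, 3, 1), (39, m, n, 22, 32), (39, m, n, 24, 32), (39, m, n, 3, 32), (39, u, k, 22, 15), (39, u, k, 24, 15), (39, u, k, 3, 15), (39, v, a, 22, 15), (39, v, a, 22, 23), (39, v, a, 22, 40), (39, v, a, 24, 15), (39, v, a, 24, 23), (39, v, a, 24, 40), (39, v, a, 3, 15), (39, v, a, 3, 23), (39, v, a, 3, 40), (4, z, b, 13, 37), (4, z, b, 6, 37), (4, z, b, 8, 37), (4, z, n, 13, 32), (4, z, n, 6, 32), (4, z, n, 8, 32)}
Selection C ≤ B: {(39, v, a, 22, 40), (39, v, a, 24, 40), (39, v, a, 3, 40), (4, z, b, 13, 37), (4, z, b, 6, 37), (4, z, b, 8, 37), (4, z, n, 13, 32), (4, z, n, 6, 32), (4, z, n, 8, 32)}
π[F, G]: project onto (F, G) → {(13, b), (13, n), (22, a), (24, a), (3, a), (6, b), (6, n), (8, b), (8, n)}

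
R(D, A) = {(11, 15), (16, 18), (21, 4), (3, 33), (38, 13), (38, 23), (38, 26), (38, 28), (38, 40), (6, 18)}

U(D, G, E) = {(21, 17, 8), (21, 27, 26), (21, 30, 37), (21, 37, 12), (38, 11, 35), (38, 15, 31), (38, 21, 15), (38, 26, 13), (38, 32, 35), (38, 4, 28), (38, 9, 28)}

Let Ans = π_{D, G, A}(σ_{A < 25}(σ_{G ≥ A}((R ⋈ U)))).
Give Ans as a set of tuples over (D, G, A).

{(21, 17, 4), (21, 27, 4), (21, 30, 4), (21, 37, 4), (38, 15, 13), (38, 21, 13), (38, 26, 13), (38, 26, 23), (38, 32, 13), (38, 32, 23)}

Natural join on D: {(21, 4, 17, 8), (21, 4, 27, 26), (21, 4, 30, 37), (21, 4, 37, 12), (38, 13, 11, 35), (38, 13, 15, 31), (38, 13, 21, 15), (38, 13, 26, 13), (38, 13, 32, 35), (38, 13, 4, 28), (38, 13, 9, 28), (38, 23, 11, 35), (38, 23, 15, 31), (38, 23, 21, 15), (38, 23, 26, 13), (38, 23, 32, 35), (38, 23, 4, 28), (38, 23, 9, 28), (38, 26, 11, 35), (38, 26, 15, 31), (38, 26, 21, 15), (38, 26, 26, 13), (38, 26, 32, 35), (38, 26, 4, 28), (38, 26, 9, 28), (38, 28, 11, 35), (38, 28, 15, 31), (38, 28, 21, 15), (38, 28, 26, 13), (38, 28, 32, 35), (38, 28, 4, 28), (38, 28, 9, 28), (38, 40, 11, 35), (38, 40, 15, 31), (38, 40, 21, 15), (38, 40, 26, 13), (38, 40, 32, 35), (38, 40, 4, 28), (38, 40, 9, 28)}
Filtering on G ≥ A leaves {(21, 4, 17, 8), (21, 4, 27, 26), (21, 4, 30, 37), (21, 4, 37, 12), (38, 13, 15, 31), (38, 13, 21, 15), (38, 13, 26, 13), (38, 13, 32, 35), (38, 23, 26, 13), (38, 23, 32, 35), (38, 26, 26, 13), (38, 26, 32, 35), (38, 28, 32, 35)}.
Filtering on A < 25 leaves {(21, 4, 17, 8), (21, 4, 27, 26), (21, 4, 30, 37), (21, 4, 37, 12), (38, 13, 15, 31), (38, 13, 21, 15), (38, 13, 26, 13), (38, 13, 32, 35), (38, 23, 26, 13), (38, 23, 32, 35)}.
Projecting to D, G, A: {(21, 17, 4), (21, 27, 4), (21, 30, 4), (21, 37, 4), (38, 15, 13), (38, 21, 13), (38, 26, 13), (38, 26, 23), (38, 32, 13), (38, 32, 23)}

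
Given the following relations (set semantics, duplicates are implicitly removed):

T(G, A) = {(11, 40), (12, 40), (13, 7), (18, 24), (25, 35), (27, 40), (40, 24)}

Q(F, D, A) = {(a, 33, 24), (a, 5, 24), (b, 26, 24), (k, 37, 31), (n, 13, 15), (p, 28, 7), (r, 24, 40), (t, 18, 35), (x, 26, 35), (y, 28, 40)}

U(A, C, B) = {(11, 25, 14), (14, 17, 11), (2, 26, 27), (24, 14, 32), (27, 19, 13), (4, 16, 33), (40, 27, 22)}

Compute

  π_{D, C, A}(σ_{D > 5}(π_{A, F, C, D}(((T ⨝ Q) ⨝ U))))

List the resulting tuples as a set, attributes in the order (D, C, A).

Natural join on A: {(11, 40, r, 24), (11, 40, y, 28), (12, 40, r, 24), (12, 40, y, 28), (13, 7, p, 28), (18, 24, a, 33), (18, 24, a, 5), (18, 24, b, 26), (25, 35, t, 18), (25, 35, x, 26), (27, 40, r, 24), (27, 40, y, 28), (40, 24, a, 33), (40, 24, a, 5), (40, 24, b, 26)}
Natural join on A: {(11, 40, r, 24, 27, 22), (11, 40, y, 28, 27, 22), (12, 40, r, 24, 27, 22), (12, 40, y, 28, 27, 22), (18, 24, a, 33, 14, 32), (18, 24, a, 5, 14, 32), (18, 24, b, 26, 14, 32), (27, 40, r, 24, 27, 22), (27, 40, y, 28, 27, 22), (40, 24, a, 33, 14, 32), (40, 24, a, 5, 14, 32), (40, 24, b, 26, 14, 32)}
Projecting to A, F, C, D (7 duplicate(s) eliminated): {(24, a, 14, 33), (24, a, 14, 5), (24, b, 14, 26), (40, r, 27, 24), (40, y, 27, 28)}
Selection D > 5: {(24, a, 14, 33), (24, b, 14, 26), (40, r, 27, 24), (40, y, 27, 28)}
Projecting to D, C, A: {(24, 27, 40), (26, 14, 24), (28, 27, 40), (33, 14, 24)}

{(24, 27, 40), (26, 14, 24), (28, 27, 40), (33, 14, 24)}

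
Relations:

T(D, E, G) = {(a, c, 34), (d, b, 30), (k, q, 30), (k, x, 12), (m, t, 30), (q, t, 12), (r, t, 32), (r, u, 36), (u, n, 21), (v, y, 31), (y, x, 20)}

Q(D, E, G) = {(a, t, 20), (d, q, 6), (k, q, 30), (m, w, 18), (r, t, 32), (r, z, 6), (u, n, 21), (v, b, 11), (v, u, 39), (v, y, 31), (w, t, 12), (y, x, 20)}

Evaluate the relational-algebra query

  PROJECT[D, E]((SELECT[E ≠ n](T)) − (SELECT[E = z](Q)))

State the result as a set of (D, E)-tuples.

Selection E ≠ n: {(a, c, 34), (d, b, 30), (k, q, 30), (k, x, 12), (m, t, 30), (q, t, 12), (r, t, 32), (r, u, 36), (v, y, 31), (y, x, 20)}
Selection E = z: {(r, z, 6)}
Set difference of the two operands is {(a, c, 34), (d, b, 30), (k, q, 30), (k, x, 12), (m, t, 30), (q, t, 12), (r, t, 32), (r, u, 36), (v, y, 31), (y, x, 20)}.
π_{D, E} gives {(a, c), (d, b), (k, q), (k, x), (m, t), (q, t), (r, t), (r, u), (v, y), (y, x)}.

{(a, c), (d, b), (k, q), (k, x), (m, t), (q, t), (r, t), (r, u), (v, y), (y, x)}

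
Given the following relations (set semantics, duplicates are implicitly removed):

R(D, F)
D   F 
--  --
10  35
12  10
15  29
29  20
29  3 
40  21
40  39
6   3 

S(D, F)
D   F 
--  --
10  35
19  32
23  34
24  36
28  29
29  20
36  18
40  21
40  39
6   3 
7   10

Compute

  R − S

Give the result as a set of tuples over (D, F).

{(12, 10), (15, 29), (29, 3)}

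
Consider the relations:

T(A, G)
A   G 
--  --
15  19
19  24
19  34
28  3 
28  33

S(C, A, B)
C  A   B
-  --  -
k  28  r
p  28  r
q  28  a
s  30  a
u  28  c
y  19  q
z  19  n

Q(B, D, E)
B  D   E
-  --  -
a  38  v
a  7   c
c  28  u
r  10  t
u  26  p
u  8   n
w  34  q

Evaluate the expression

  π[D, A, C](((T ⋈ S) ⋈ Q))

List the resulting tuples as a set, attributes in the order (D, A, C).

T ⋈ S (natural join on A): {(19, 24, y, q), (19, 24, z, n), (19, 34, y, q), (19, 34, z, n), (28, 3, k, r), (28, 3, p, r), (28, 3, q, a), (28, 3, u, c), (28, 33, k, r), (28, 33, p, r), (28, 33, q, a), (28, 33, u, c)}
(T ⋈ S) ⋈ Q (natural join on B): {(28, 3, k, r, 10, t), (28, 3, p, r, 10, t), (28, 3, q, a, 38, v), (28, 3, q, a, 7, c), (28, 3, u, c, 28, u), (28, 33, k, r, 10, t), (28, 33, p, r, 10, t), (28, 33, q, a, 38, v), (28, 33, q, a, 7, c), (28, 33, u, c, 28, u)}
π[D, A, C]: project onto (D, A, C) (5 duplicate(s) eliminated) → {(10, 28, k), (10, 28, p), (28, 28, u), (38, 28, q), (7, 28, q)}

{(10, 28, k), (10, 28, p), (28, 28, u), (38, 28, q), (7, 28, q)}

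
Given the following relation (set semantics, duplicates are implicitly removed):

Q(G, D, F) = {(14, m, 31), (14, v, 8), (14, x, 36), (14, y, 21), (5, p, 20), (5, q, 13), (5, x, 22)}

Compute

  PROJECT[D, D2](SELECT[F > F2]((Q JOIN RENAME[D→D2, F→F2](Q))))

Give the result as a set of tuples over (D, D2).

ρ[D→D2, F→F2]: schema becomes (G, D2, F2); tuples unchanged.
Q ⋈ RENAME[D→D2, F→F2](Q) (natural join on G): {(14, m, 31, m, 31), (14, m, 31, v, 8), (14, m, 31, x, 36), (14, m, 31, y, 21), (14, v, 8, m, 31), (14, v, 8, v, 8), (14, v, 8, x, 36), (14, v, 8, y, 21), (14, x, 36, m, 31), (14, x, 36, v, 8), (14, x, 36, x, 36), (14, x, 36, y, 21), (14, y, 21, m, 31), (14, y, 21, v, 8), (14, y, 21, x, 36), (14, y, 21, y, 21), (5, p, 20, p, 20), (5, p, 20, q, 13), (5, p, 20, x, 22), (5, q, 13, p, 20), (5, q, 13, q, 13), (5, q, 13, x, 22), (5, x, 22, p, 20), (5, x, 22, q, 13), (5, x, 22, x, 22)}
σ[F > F2]: keep tuples satisfying F > F2 → {(14, m, 31, v, 8), (14, m, 31, y, 21), (14, x, 36, m, 31), (14, x, 36, v, 8), (14, x, 36, y, 21), (14, y, 21, v, 8), (5, p, 20, q, 13), (5, x, 22, p, 20), (5, x, 22, q, 13)}
Projecting to D, D2: {(m, v), (m, y), (p, q), (x, m), (x, p), (x, q), (x, v), (x, y), (y, v)}

{(m, v), (m, y), (p, q), (x, m), (x, p), (x, q), (x, v), (x, y), (y, v)}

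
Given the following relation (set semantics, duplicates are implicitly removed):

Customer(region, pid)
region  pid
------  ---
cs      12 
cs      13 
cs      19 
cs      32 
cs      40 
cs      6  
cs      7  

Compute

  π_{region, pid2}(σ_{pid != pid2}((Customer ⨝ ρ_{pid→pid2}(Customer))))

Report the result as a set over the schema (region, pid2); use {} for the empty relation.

{(cs, 12), (cs, 13), (cs, 19), (cs, 32), (cs, 40), (cs, 6), (cs, 7)}

ρ[pid→pid2]: schema becomes (region, pid2); tuples unchanged.
Natural join on region: {(cs, 12, 12), (cs, 12, 13), (cs, 12, 19), (cs, 12, 32), (cs, 12, 40), (cs, 12, 6), (cs, 12, 7), (cs, 13, 12), (cs, 13, 13), (cs, 13, 19), (cs, 13, 32), (cs, 13, 40), (cs, 13, 6), (cs, 13, 7), (cs, 19, 12), (cs, 19, 13), (cs, 19, 19), (cs, 19, 32), (cs, 19, 40), (cs, 19, 6), (cs, 19, 7), (cs, 32, 12), (cs, 32, 13), (cs, 32, 19), (cs, 32, 32), (cs, 32, 40), (cs, 32, 6), (cs, 32, 7), (cs, 40, 12), (cs, 40, 13), (cs, 40, 19), (cs, 40, 32), (cs, 40, 40), (cs, 40, 6), (cs, 40, 7), (cs, 6, 12), (cs, 6, 13), (cs, 6, 19), (cs, 6, 32), (cs, 6, 40), (cs, 6, 6), (cs, 6, 7), (cs, 7, 12), (cs, 7, 13), (cs, 7, 19), (cs, 7, 32), (cs, 7, 40), (cs, 7, 6), (cs, 7, 7)}
Selection pid != pid2: {(cs, 12, 13), (cs, 12, 19), (cs, 12, 32), (cs, 12, 40), (cs, 12, 6), (cs, 12, 7), (cs, 13, 12), (cs, 13, 19), (cs, 13, 32), (cs, 13, 40), (cs, 13, 6), (cs, 13, 7), (cs, 19, 12), (cs, 19, 13), (cs, 19, 32), (cs, 19, 40), (cs, 19, 6), (cs, 19, 7), (cs, 32, 12), (cs, 32, 13), (cs, 32, 19), (cs, 32, 40), (cs, 32, 6), (cs, 32, 7), (cs, 40, 12), (cs, 40, 13), (cs, 40, 19), (cs, 40, 32), (cs, 40, 6), (cs, 40, 7), (cs, 6, 12), (cs, 6, 13), (cs, 6, 19), (cs, 6, 32), (cs, 6, 40), (cs, 6, 7), (cs, 7, 12), (cs, 7, 13), (cs, 7, 19), (cs, 7, 32), (cs, 7, 40), (cs, 7, 6)}
Projecting to region, pid2 (35 duplicate(s) eliminated): {(cs, 12), (cs, 13), (cs, 19), (cs, 32), (cs, 40), (cs, 6), (cs, 7)}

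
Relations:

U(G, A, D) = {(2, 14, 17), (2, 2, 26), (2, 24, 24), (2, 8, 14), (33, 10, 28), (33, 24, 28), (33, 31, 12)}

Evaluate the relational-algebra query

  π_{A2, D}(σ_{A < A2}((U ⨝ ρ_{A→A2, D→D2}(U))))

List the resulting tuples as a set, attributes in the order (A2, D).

ρ[A→A2, D→D2]: schema becomes (G, A2, D2); tuples unchanged.
U ⋈ ρ_{A→A2, D→D2}(U) (natural join on G): {(2, 14, 17, 14, 17), (2, 14, 17, 2, 26), (2, 14, 17, 24, 24), (2, 14, 17, 8, 14), (2, 2, 26, 14, 17), (2, 2, 26, 2, 26), (2, 2, 26, 24, 24), (2, 2, 26, 8, 14), (2, 24, 24, 14, 17), (2, 24, 24, 2, 26), (2, 24, 24, 24, 24), (2, 24, 24, 8, 14), (2, 8, 14, 14, 17), (2, 8, 14, 2, 26), (2, 8, 14, 24, 24), (2, 8, 14, 8, 14), (33, 10, 28, 10, 28), (33, 10, 28, 24, 28), (33, 10, 28, 31, 12), (33, 24, 28, 10, 28), (33, 24, 28, 24, 28), (33, 24, 28, 31, 12), (33, 31, 12, 10, 28), (33, 31, 12, 24, 28), (33, 31, 12, 31, 12)}
Filtering on A < A2 leaves {(2, 14, 17, 24, 24), (2, 2, 26, 14, 17), (2, 2, 26, 24, 24), (2, 2, 26, 8, 14), (2, 8, 14, 14, 17), (2, 8, 14, 24, 24), (33, 10, 28, 24, 28), (33, 10, 28, 31, 12), (33, 24, 28, 31, 12)}.
Projecting to A2, D (1 duplicate(s) eliminated): {(14, 14), (14, 26), (24, 14), (24, 17), (24, 26), (24, 28), (31, 28), (8, 26)}

{(14, 14), (14, 26), (24, 14), (24, 17), (24, 26), (24, 28), (31, 28), (8, 26)}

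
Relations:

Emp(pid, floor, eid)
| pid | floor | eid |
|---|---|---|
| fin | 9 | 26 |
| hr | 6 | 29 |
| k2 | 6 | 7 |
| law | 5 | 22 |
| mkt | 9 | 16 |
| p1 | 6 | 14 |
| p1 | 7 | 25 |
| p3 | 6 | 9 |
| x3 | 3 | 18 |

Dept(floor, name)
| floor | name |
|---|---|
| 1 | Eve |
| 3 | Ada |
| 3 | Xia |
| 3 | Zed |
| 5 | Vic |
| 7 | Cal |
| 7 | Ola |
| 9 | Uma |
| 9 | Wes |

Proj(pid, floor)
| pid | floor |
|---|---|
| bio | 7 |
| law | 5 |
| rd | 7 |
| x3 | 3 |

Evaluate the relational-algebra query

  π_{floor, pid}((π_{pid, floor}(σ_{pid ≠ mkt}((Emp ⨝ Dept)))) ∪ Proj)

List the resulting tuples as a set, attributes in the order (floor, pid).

{(3, x3), (5, law), (7, bio), (7, p1), (7, rd), (9, fin)}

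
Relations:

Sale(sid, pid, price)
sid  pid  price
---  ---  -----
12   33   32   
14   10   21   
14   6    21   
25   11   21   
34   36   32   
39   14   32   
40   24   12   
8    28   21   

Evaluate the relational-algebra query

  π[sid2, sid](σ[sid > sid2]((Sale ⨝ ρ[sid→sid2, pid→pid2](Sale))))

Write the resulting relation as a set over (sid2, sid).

ρ[sid→sid2, pid→pid2]: schema becomes (sid2, pid2, price); tuples unchanged.
Joining Sale and ρ[sid→sid2, pid→pid2](Sale) on price yields {(12, 33, 32, 12, 33), (12, 33, 32, 34, 36), (12, 33, 32, 39, 14), (14, 10, 21, 14, 10), (14, 10, 21, 14, 6), (14, 10, 21, 25, 11), (14, 10, 21, 8, 28), (14, 6, 21, 14, 10), (14, 6, 21, 14, 6), (14, 6, 21, 25, 11), (14, 6, 21, 8, 28), (25, 11, 21, 14, 10), (25, 11, 21, 14, 6), (25, 11, 21, 25, 11), (25, 11, 21, 8, 28), (34, 36, 32, 12, 33), (34, 36, 32, 34, 36), (34, 36, 32, 39, 14), (39, 14, 32, 12, 33), (39, 14, 32, 34, 36), (39, 14, 32, 39, 14), (40, 24, 12, 40, 24), (8, 28, 21, 14, 10), (8, 28, 21, 14, 6), (8, 28, 21, 25, 11), (8, 28, 21, 8, 28)}.
Apply σ_{sid > sid2}; surviving tuples: {(14, 10, 21, 8, 28), (14, 6, 21, 8, 28), (25, 11, 21, 14, 10), (25, 11, 21, 14, 6), (25, 11, 21, 8, 28), (34, 36, 32, 12, 33), (39, 14, 32, 12, 33), (39, 14, 32, 34, 36)}
Keep only column(s) sid2, sid (2 duplicate(s) eliminated): {(12, 34), (12, 39), (14, 25), (34, 39), (8, 14), (8, 25)}

{(12, 34), (12, 39), (14, 25), (34, 39), (8, 14), (8, 25)}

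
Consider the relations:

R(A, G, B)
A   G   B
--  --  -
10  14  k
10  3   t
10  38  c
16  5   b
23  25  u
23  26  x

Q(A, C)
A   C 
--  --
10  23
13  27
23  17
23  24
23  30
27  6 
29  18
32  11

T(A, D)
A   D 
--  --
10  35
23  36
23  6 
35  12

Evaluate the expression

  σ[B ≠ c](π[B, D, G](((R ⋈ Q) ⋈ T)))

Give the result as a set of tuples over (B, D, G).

Joining R and Q on A yields {(10, 14, k, 23), (10, 3, t, 23), (10, 38, c, 23), (23, 25, u, 17), (23, 25, u, 24), (23, 25, u, 30), (23, 26, x, 17), (23, 26, x, 24), (23, 26, x, 30)}.
Joining (R ⋈ Q) and T on A yields {(10, 14, k, 23, 35), (10, 3, t, 23, 35), (10, 38, c, 23, 35), (23, 25, u, 17, 36), (23, 25, u, 17, 6), (23, 25, u, 24, 36), (23, 25, u, 24, 6), (23, 25, u, 30, 36), (23, 25, u, 30, 6), (23, 26, x, 17, 36), (23, 26, x, 17, 6), (23, 26, x, 24, 36), (23, 26, x, 24, 6), (23, 26, x, 30, 36), (23, 26, x, 30, 6)}.
π_{B, D, G} gives {(c, 35, 38), (k, 35, 14), (t, 35, 3), (u, 36, 25), (u, 6, 25), (x, 36, 26), (x, 6, 26)} (8 duplicate(s) eliminated).
Filtering on B ≠ c leaves {(k, 35, 14), (t, 35, 3), (u, 36, 25), (u, 6, 25), (x, 36, 26), (x, 6, 26)}.

{(k, 35, 14), (t, 35, 3), (u, 36, 25), (u, 6, 25), (x, 36, 26), (x, 6, 26)}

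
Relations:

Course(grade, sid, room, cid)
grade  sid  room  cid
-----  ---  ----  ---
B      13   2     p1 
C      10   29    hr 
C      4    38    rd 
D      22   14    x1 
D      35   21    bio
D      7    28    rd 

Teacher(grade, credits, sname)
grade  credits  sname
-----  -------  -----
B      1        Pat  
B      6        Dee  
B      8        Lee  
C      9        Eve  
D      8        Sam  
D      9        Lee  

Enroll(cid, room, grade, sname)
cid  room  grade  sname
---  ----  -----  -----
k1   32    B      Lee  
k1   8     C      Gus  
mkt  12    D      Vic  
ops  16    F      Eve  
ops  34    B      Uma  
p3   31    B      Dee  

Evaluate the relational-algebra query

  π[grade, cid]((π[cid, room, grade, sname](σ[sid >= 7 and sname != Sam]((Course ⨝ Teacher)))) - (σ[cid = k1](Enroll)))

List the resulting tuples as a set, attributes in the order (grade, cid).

Joining Course and Teacher on grade yields {(B, 13, 2, p1, 1, Pat), (B, 13, 2, p1, 6, Dee), (B, 13, 2, p1, 8, Lee), (C, 10, 29, hr, 9, Eve), (C, 4, 38, rd, 9, Eve), (D, 22, 14, x1, 8, Sam), (D, 22, 14, x1, 9, Lee), (D, 35, 21, bio, 8, Sam), (D, 35, 21, bio, 9, Lee), (D, 7, 28, rd, 8, Sam), (D, 7, 28, rd, 9, Lee)}.
σ[sid >= 7 and sname != Sam]: keep tuples satisfying sid >= 7 and sname != Sam → {(B, 13, 2, p1, 1, Pat), (B, 13, 2, p1, 6, Dee), (B, 13, 2, p1, 8, Lee), (C, 10, 29, hr, 9, Eve), (D, 22, 14, x1, 9, Lee), (D, 35, 21, bio, 9, Lee), (D, 7, 28, rd, 9, Lee)}
Keep only column(s) cid, room, grade, sname: {(bio, 21, D, Lee), (hr, 29, C, Eve), (p1, 2, B, Dee), (p1, 2, B, Lee), (p1, 2, B, Pat), (rd, 28, D, Lee), (x1, 14, D, Lee)}
σ[cid = k1]: keep tuples satisfying cid = k1 → {(k1, 32, B, Lee), (k1, 8, C, Gus)}
Taking the difference: {(bio, 21, D, Lee), (hr, 29, C, Eve), (p1, 2, B, Dee), (p1, 2, B, Lee), (p1, 2, B, Pat), (rd, 28, D, Lee), (x1, 14, D, Lee)}
Keep only column(s) grade, cid (2 duplicate(s) eliminated): {(B, p1), (C, hr), (D, bio), (D, rd), (D, x1)}

{(B, p1), (C, hr), (D, bio), (D, rd), (D, x1)}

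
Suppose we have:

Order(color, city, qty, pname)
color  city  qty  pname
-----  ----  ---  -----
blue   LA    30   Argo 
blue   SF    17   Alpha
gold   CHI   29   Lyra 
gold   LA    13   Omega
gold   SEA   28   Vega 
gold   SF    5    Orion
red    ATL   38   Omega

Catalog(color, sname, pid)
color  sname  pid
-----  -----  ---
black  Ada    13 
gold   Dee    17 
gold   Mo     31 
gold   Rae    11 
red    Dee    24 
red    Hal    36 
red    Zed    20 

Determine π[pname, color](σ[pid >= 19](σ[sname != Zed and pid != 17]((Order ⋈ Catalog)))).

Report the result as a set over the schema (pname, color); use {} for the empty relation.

{(Lyra, gold), (Omega, gold), (Omega, red), (Orion, gold), (Vega, gold)}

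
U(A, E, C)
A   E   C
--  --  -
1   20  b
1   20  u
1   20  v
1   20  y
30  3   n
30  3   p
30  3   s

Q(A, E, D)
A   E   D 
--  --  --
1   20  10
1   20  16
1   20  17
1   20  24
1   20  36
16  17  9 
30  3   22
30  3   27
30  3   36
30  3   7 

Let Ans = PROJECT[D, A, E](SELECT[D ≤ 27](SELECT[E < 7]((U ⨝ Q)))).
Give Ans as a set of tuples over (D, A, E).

{(22, 30, 3), (27, 30, 3), (7, 30, 3)}

U ⋈ Q (natural join on A, E): {(1, 20, b, 10), (1, 20, b, 16), (1, 20, b, 17), (1, 20, b, 24), (1, 20, b, 36), (1, 20, u, 10), (1, 20, u, 16), (1, 20, u, 17), (1, 20, u, 24), (1, 20, u, 36), (1, 20, v, 10), (1, 20, v, 16), (1, 20, v, 17), (1, 20, v, 24), (1, 20, v, 36), (1, 20, y, 10), (1, 20, y, 16), (1, 20, y, 17), (1, 20, y, 24), (1, 20, y, 36), (30, 3, n, 22), (30, 3, n, 27), (30, 3, n, 36), (30, 3, n, 7), (30, 3, p, 22), (30, 3, p, 27), (30, 3, p, 36), (30, 3, p, 7), (30, 3, s, 22), (30, 3, s, 27), (30, 3, s, 36), (30, 3, s, 7)}
σ[E < 7]: keep tuples satisfying E < 7 → {(30, 3, n, 22), (30, 3, n, 27), (30, 3, n, 36), (30, 3, n, 7), (30, 3, p, 22), (30, 3, p, 27), (30, 3, p, 36), (30, 3, p, 7), (30, 3, s, 22), (30, 3, s, 27), (30, 3, s, 36), (30, 3, s, 7)}
σ[D ≤ 27]: keep tuples satisfying D ≤ 27 → {(30, 3, n, 22), (30, 3, n, 27), (30, 3, n, 7), (30, 3, p, 22), (30, 3, p, 27), (30, 3, p, 7), (30, 3, s, 22), (30, 3, s, 27), (30, 3, s, 7)}
π[D, A, E]: project onto (D, A, E) (6 duplicate(s) eliminated) → {(22, 30, 3), (27, 30, 3), (7, 30, 3)}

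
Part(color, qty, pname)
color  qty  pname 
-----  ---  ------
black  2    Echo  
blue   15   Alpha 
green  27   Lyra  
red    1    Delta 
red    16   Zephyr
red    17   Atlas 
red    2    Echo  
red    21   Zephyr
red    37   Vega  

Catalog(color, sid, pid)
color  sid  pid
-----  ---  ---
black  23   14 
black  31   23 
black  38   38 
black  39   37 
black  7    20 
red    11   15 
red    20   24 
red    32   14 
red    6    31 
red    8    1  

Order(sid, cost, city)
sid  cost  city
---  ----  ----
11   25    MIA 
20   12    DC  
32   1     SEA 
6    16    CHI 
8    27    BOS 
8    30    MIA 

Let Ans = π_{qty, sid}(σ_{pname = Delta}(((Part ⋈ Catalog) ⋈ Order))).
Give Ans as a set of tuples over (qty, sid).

Part ⋈ Catalog (natural join on color): {(black, 2, Echo, 23, 14), (black, 2, Echo, 31, 23), (black, 2, Echo, 38, 38), (black, 2, Echo, 39, 37), (black, 2, Echo, 7, 20), (red, 1, Delta, 11, 15), (red, 1, Delta, 20, 24), (red, 1, Delta, 32, 14), (red, 1, Delta, 6, 31), (red, 1, Delta, 8, 1), (red, 16, Zephyr, 11, 15), (red, 16, Zephyr, 20, 24), (red, 16, Zephyr, 32, 14), (red, 16, Zephyr, 6, 31), (red, 16, Zephyr, 8, 1), (red, 17, Atlas, 11, 15), (red, 17, Atlas, 20, 24), (red, 17, Atlas, 32, 14), (red, 17, Atlas, 6, 31), (red, 17, Atlas, 8, 1), (red, 2, Echo, 11, 15), (red, 2, Echo, 20, 24), (red, 2, Echo, 32, 14), (red, 2, Echo, 6, 31), (red, 2, Echo, 8, 1), (red, 21, Zephyr, 11, 15), (red, 21, Zephyr, 20, 24), (red, 21, Zephyr, 32, 14), (red, 21, Zephyr, 6, 31), (red, 21, Zephyr, 8, 1), (red, 37, Vega, 11, 15), (red, 37, Vega, 20, 24), (red, 37, Vega, 32, 14), (red, 37, Vega, 6, 31), (red, 37, Vega, 8, 1)}
(Part ⋈ Catalog) ⋈ Order (natural join on sid): {(red, 1, Delta, 11, 15, 25, MIA), (red, 1, Delta, 20, 24, 12, DC), (red, 1, Delta, 32, 14, 1, SEA), (red, 1, Delta, 6, 31, 16, CHI), (red, 1, Delta, 8, 1, 27, BOS), (red, 1, Delta, 8, 1, 30, MIA), (red, 16, Zephyr, 11, 15, 25, MIA), (red, 16, Zephyr, 20, 24, 12, DC), (red, 16, Zephyr, 32, 14, 1, SEA), (red, 16, Zephyr, 6, 31, 16, CHI), (red, 16, Zephyr, 8, 1, 27, BOS), (red, 16, Zephyr, 8, 1, 30, MIA), (red, 17, Atlas, 11, 15, 25, MIA), (red, 17, Atlas, 20, 24, 12, DC), (red, 17, Atlas, 32, 14, 1, SEA), (red, 17, Atlas, 6, 31, 16, CHI), (red, 17, Atlas, 8, 1, 27, BOS), (red, 17, Atlas, 8, 1, 30, MIA), (red, 2, Echo, 11, 15, 25, MIA), (red, 2, Echo, 20, 24, 12, DC), (red, 2, Echo, 32, 14, 1, SEA), (red, 2, Echo, 6, 31, 16, CHI), (red, 2, Echo, 8, 1, 27, BOS), (red, 2, Echo, 8, 1, 30, MIA), (red, 21, Zephyr, 11, 15, 25, MIA), (red, 21, Zephyr, 20, 24, 12, DC), (red, 21, Zephyr, 32, 14, 1, SEA), (red, 21, Zephyr, 6, 31, 16, CHI), (red, 21, Zephyr, 8, 1, 27, BOS), (red, 21, Zephyr, 8, 1, 30, MIA), (red, 37, Vega, 11, 15, 25, MIA), (red, 37, Vega, 20, 24, 12, DC), (red, 37, Vega, 32, 14, 1, SEA), (red, 37, Vega, 6, 31, 16, CHI), (red, 37, Vega, 8, 1, 27, BOS), (red, 37, Vega, 8, 1, 30, MIA)}
Selection pname = Delta: {(red, 1, Delta, 11, 15, 25, MIA), (red, 1, Delta, 20, 24, 12, DC), (red, 1, Delta, 32, 14, 1, SEA), (red, 1, Delta, 6, 31, 16, CHI), (red, 1, Delta, 8, 1, 27, BOS), (red, 1, Delta, 8, 1, 30, MIA)}
Projecting to qty, sid (1 duplicate(s) eliminated): {(1, 11), (1, 20), (1, 32), (1, 6), (1, 8)}

{(1, 11), (1, 20), (1, 32), (1, 6), (1, 8)}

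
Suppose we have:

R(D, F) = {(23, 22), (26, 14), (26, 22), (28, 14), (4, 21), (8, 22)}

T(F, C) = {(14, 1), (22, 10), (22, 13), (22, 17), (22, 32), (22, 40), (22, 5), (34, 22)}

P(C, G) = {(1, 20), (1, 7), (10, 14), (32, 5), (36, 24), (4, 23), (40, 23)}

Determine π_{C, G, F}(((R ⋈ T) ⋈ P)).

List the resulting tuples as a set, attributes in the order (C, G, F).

{(1, 20, 14), (1, 7, 14), (10, 14, 22), (32, 5, 22), (40, 23, 22)}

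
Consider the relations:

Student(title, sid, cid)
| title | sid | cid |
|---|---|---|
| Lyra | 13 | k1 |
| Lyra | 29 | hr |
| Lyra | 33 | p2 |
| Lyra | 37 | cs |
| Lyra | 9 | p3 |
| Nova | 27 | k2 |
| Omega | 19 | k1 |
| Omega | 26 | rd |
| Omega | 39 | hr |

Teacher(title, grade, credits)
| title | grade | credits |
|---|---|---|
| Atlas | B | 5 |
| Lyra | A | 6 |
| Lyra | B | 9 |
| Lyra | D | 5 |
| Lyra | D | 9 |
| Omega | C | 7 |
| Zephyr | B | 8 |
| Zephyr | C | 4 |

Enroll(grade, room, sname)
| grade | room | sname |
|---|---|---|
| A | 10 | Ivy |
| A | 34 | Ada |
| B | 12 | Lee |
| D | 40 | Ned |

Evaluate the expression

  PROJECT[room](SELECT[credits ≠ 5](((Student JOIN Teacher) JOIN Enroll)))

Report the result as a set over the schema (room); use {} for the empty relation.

{10, 12, 34, 40}

Natural join on title: {(Lyra, 13, k1, A, 6), (Lyra, 13, k1, B, 9), (Lyra, 13, k1, D, 5), (Lyra, 13, k1, D, 9), (Lyra, 29, hr, A, 6), (Lyra, 29, hr, B, 9), (Lyra, 29, hr, D, 5), (Lyra, 29, hr, D, 9), (Lyra, 33, p2, A, 6), (Lyra, 33, p2, B, 9), (Lyra, 33, p2, D, 5), (Lyra, 33, p2, D, 9), (Lyra, 37, cs, A, 6), (Lyra, 37, cs, B, 9), (Lyra, 37, cs, D, 5), (Lyra, 37, cs, D, 9), (Lyra, 9, p3, A, 6), (Lyra, 9, p3, B, 9), (Lyra, 9, p3, D, 5), (Lyra, 9, p3, D, 9), (Omega, 19, k1, C, 7), (Omega, 26, rd, C, 7), (Omega, 39, hr, C, 7)}
Natural join on grade: {(Lyra, 13, k1, A, 6, 10, Ivy), (Lyra, 13, k1, A, 6, 34, Ada), (Lyra, 13, k1, B, 9, 12, Lee), (Lyra, 13, k1, D, 5, 40, Ned), (Lyra, 13, k1, D, 9, 40, Ned), (Lyra, 29, hr, A, 6, 10, Ivy), (Lyra, 29, hr, A, 6, 34, Ada), (Lyra, 29, hr, B, 9, 12, Lee), (Lyra, 29, hr, D, 5, 40, Ned), (Lyra, 29, hr, D, 9, 40, Ned), (Lyra, 33, p2, A, 6, 10, Ivy), (Lyra, 33, p2, A, 6, 34, Ada), (Lyra, 33, p2, B, 9, 12, Lee), (Lyra, 33, p2, D, 5, 40, Ned), (Lyra, 33, p2, D, 9, 40, Ned), (Lyra, 37, cs, A, 6, 10, Ivy), (Lyra, 37, cs, A, 6, 34, Ada), (Lyra, 37, cs, B, 9, 12, Lee), (Lyra, 37, cs, D, 5, 40, Ned), (Lyra, 37, cs, D, 9, 40, Ned), (Lyra, 9, p3, A, 6, 10, Ivy), (Lyra, 9, p3, A, 6, 34, Ada), (Lyra, 9, p3, B, 9, 12, Lee), (Lyra, 9, p3, D, 5, 40, Ned), (Lyra, 9, p3, D, 9, 40, Ned)}
Apply σ_{credits ≠ 5}; surviving tuples: {(Lyra, 13, k1, A, 6, 10, Ivy), (Lyra, 13, k1, A, 6, 34, Ada), (Lyra, 13, k1, B, 9, 12, Lee), (Lyra, 13, k1, D, 9, 40, Ned), (Lyra, 29, hr, A, 6, 10, Ivy), (Lyra, 29, hr, A, 6, 34, Ada), (Lyra, 29, hr, B, 9, 12, Lee), (Lyra, 29, hr, D, 9, 40, Ned), (Lyra, 33, p2, A, 6, 10, Ivy), (Lyra, 33, p2, A, 6, 34, Ada), (Lyra, 33, p2, B, 9, 12, Lee), (Lyra, 33, p2, D, 9, 40, Ned), (Lyra, 37, cs, A, 6, 10, Ivy), (Lyra, 37, cs, A, 6, 34, Ada), (Lyra, 37, cs, B, 9, 12, Lee), (Lyra, 37, cs, D, 9, 40, Ned), (Lyra, 9, p3, A, 6, 10, Ivy), (Lyra, 9, p3, A, 6, 34, Ada), (Lyra, 9, p3, B, 9, 12, Lee), (Lyra, 9, p3, D, 9, 40, Ned)}
π_{room} gives {10, 12, 34, 40} (16 duplicate(s) eliminated).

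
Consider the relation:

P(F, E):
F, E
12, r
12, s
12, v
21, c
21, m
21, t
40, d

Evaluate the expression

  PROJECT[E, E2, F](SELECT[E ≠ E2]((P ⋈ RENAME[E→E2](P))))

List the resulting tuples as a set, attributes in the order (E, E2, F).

ρ[E→E2]: schema becomes (F, E2); tuples unchanged.
Natural join on F: {(12, r, r), (12, r, s), (12, r, v), (12, s, r), (12, s, s), (12, s, v), (12, v, r), (12, v, s), (12, v, v), (21, c, c), (21, c, m), (21, c, t), (21, m, c), (21, m, m), (21, m, t), (21, t, c), (21, t, m), (21, t, t), (40, d, d)}
Apply σ_{E ≠ E2}; surviving tuples: {(12, r, s), (12, r, v), (12, s, r), (12, s, v), (12, v, r), (12, v, s), (21, c, m), (21, c, t), (21, m, c), (21, m, t), (21, t, c), (21, t, m)}
π[E, E2, F]: project onto (E, E2, F) → {(c, m, 21), (c, t, 21), (m, c, 21), (m, t, 21), (r, s, 12), (r, v, 12), (s, r, 12), (s, v, 12), (t, c, 21), (t, m, 21), (v, r, 12), (v, s, 12)}

{(c, m, 21), (c, t, 21), (m, c, 21), (m, t, 21), (r, s, 12), (r, v, 12), (s, r, 12), (s, v, 12), (t, c, 21), (t, m, 21), (v, r, 12), (v, s, 12)}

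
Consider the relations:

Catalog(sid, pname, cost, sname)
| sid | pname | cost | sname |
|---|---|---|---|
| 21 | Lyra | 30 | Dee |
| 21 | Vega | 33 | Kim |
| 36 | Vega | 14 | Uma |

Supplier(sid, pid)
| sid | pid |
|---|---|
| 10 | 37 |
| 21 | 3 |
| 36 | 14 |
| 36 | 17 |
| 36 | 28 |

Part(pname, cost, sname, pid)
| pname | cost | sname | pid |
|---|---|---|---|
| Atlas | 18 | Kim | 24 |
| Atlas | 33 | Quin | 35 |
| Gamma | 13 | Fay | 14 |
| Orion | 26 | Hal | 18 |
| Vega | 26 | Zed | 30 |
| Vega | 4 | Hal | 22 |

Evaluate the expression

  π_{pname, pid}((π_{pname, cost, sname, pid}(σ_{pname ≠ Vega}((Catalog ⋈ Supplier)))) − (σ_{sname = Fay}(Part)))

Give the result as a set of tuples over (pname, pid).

{(Lyra, 3)}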